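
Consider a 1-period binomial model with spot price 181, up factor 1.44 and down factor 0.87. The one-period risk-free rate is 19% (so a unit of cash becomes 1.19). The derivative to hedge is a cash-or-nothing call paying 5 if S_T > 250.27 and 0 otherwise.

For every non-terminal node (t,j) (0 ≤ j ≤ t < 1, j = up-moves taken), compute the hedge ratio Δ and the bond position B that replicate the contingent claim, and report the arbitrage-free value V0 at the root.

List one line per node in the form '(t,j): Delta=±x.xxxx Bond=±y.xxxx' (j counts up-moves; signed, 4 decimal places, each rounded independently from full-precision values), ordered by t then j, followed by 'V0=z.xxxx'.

No-arbitrage ⇒ martingale measure with p* = (R−d)/(u−d) = 0.5614.
Payoff layer (t=1): V(1,0)=0.0000, V(1,1)=5.0000
  t=0,j=0: stock 181.0000 → up 260.6400 (V=5.0000), down 157.4700 (V=0.0000). Price 2.3588; hedge Δ=0.0485, bond B=-6.4131.
Each (Δ,B) replicates both successor values, so the strategy is self-financing and V0 is arbitrage-free.

(0,0): Delta=0.0485 Bond=-6.4131
V0=2.3588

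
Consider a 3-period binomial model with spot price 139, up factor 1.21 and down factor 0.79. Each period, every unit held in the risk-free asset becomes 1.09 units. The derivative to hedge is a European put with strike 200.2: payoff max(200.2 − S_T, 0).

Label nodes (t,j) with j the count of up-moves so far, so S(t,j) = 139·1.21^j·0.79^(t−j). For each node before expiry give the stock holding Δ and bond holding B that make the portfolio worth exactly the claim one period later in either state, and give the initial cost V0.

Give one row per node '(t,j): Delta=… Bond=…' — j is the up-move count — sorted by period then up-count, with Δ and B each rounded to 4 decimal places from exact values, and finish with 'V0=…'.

No-arbitrage ⇒ martingale measure with p* = (R−d)/(u−d) = 0.7143.
Terminal payoffs: V(3,0)=131.6676, V(3,1)=95.2326, V(3,2)=39.4272, V(3,3)=0.0000
Node (2,0) S=86.7499: V=(p*·95.2326+(1−p*)·131.6676)/1.09=96.9198; Δ=(95.2326−131.6676)/(104.9674−68.5324)=-1.0000; B=V−Δ·S=183.6697
Node (2,1) S=132.8701: V=(p*·39.4272+(1−p*)·95.2326)/1.09=50.7996; Δ=(39.4272−95.2326)/(160.7728−104.9674)=-1.0000; B=V−Δ·S=183.6697
Node (2,2) S=203.5099: V=(p*·0.0000+(1−p*)·39.4272)/1.09=10.3348; Δ=(0.0000−39.4272)/(246.2470−160.7728)=-0.4613; B=V−Δ·S=104.2090
Node (1,0) S=109.8100: V=(p*·50.7996+(1−p*)·96.9198)/1.09=58.6943; Δ=(50.7996−96.9198)/(132.8701−86.7499)=-1.0000; B=V−Δ·S=168.5043
Node (1,1) S=168.1900: V=(p*·10.3348+(1−p*)·50.7996)/1.09=20.0882; Δ=(10.3348−50.7996)/(203.5099−132.8701)=-0.5728; B=V−Δ·S=116.4331
Node (0,0) S=139.0000: V=(p*·20.0882+(1−p*)·58.6943)/1.09=28.5491; Δ=(20.0882−58.6943)/(168.1900−109.8100)=-0.6613; B=V−Δ·S=120.4684
The time-0 hedge costs 28.5491, which is the no-arbitrage price.

(0,0): Delta=-0.6613 Bond=120.4684
(1,0): Delta=-1.0000 Bond=168.5043
(1,1): Delta=-0.5728 Bond=116.4331
(2,0): Delta=-1.0000 Bond=183.6697
(2,1): Delta=-1.0000 Bond=183.6697
(2,2): Delta=-0.4613 Bond=104.2090
V0=28.5491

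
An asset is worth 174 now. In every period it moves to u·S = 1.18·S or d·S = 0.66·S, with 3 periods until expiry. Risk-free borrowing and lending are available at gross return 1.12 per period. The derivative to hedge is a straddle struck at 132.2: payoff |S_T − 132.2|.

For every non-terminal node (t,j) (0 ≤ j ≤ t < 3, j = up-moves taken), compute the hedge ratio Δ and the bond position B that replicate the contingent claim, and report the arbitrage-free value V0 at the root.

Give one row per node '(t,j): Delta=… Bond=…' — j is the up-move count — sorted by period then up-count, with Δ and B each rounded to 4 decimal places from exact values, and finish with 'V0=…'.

(0,0): Delta=0.8369 Bond=-63.3917
(1,0): Delta=-0.2672 Bond=55.7962
(1,1): Delta=0.9175 Bond=-87.5371
(2,0): Delta=-1.0000 Bond=118.0357
(2,1): Delta=-0.2137 Bond=55.2468
(2,2): Delta=1.0000 Bond=-118.0357
V0=82.2332

Since d<R<u, set p* = (R−d)/(u−d) = 0.8846; price each node as the discounted p*-expectation of its children.
Terminal values V(3,·): V(3,0)=82.1757, V(3,1)=42.7626, V(3,2)=27.7032, V(3,3)=153.6876
(2,0): S=75.7944. Δ = (V_up−V_dn)/(S_up−S_dn) = (42.7626−82.1757)/(89.4374−50.0243) = -1.0000. V = [p*·42.7626 + (1−p*)·82.1757]/1.12 = 42.2413. B = V − Δ·S = 118.0357.
(2,1): S=135.5112. Δ = (V_up−V_dn)/(S_up−S_dn) = (27.7032−42.7626)/(159.9032−89.4374) = -0.2137. V = [p*·27.7032 + (1−p*)·42.7626]/1.12 = 26.2865. B = V − Δ·S = 55.2468.
(2,2): S=242.2776. Δ = (V_up−V_dn)/(S_up−S_dn) = (153.6876−27.7032)/(285.8876−159.9032) = 1.0000. V = [p*·153.6876 + (1−p*)·27.7032]/1.12 = 124.2419. B = V − Δ·S = -118.0357.
(1,0): S=114.8400. Δ = (V_up−V_dn)/(S_up−S_dn) = (26.2865−42.2413)/(135.5112−75.7944) = -0.2672. V = [p*·26.2865 + (1−p*)·42.2413]/1.12 = 25.1138. B = V − Δ·S = 55.7962.
(1,1): S=205.3200. Δ = (V_up−V_dn)/(S_up−S_dn) = (124.2419−26.2865)/(242.2776−135.5112) = 0.9175. V = [p*·124.2419 + (1−p*)·26.2865]/1.12 = 100.8387. B = V − Δ·S = -87.5371.
(0,0): S=174.0000. Δ = (V_up−V_dn)/(S_up−S_dn) = (100.8387−25.1138)/(205.3200−114.8400) = 0.8369. V = [p*·100.8387 + (1−p*)·25.1138]/1.12 = 82.2332. B = V − Δ·S = -63.3917.
Self-financing check: at every node Δ·S+B equals the discounted successor values.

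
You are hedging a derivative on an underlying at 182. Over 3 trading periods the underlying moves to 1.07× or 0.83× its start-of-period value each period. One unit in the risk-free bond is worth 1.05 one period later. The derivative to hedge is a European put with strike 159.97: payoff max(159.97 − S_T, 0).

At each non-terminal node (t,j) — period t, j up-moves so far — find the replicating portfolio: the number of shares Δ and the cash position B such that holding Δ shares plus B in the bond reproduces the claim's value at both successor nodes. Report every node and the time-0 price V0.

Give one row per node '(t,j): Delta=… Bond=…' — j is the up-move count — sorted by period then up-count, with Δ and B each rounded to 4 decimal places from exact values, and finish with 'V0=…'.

No-arbitrage ⇒ martingale measure with p* = (R−d)/(u−d) = 0.9167.
At expiry t=3: V(3,0)=55.9048, V(3,1)=25.8136, V(3,2)=0.0000, V(3,3)=0.0000
(2,0): S=125.3798. Δ = (V_up−V_dn)/(S_up−S_dn) = (25.8136−55.9048)/(134.1564−104.0652) = -1.0000. V = [p*·25.8136 + (1−p*)·55.9048]/1.05 = 26.9726. B = V − Δ·S = 152.3524.
(2,1): S=161.6342. Δ = (V_up−V_dn)/(S_up−S_dn) = (0.0000−25.8136)/(172.9486−134.1564) = -0.6654. V = [p*·0.0000 + (1−p*)·25.8136]/1.05 = 2.0487. B = V − Δ·S = 109.6054.
(2,2): S=208.3718. Δ = (V_up−V_dn)/(S_up−S_dn) = (0.0000−0.0000)/(222.9578−172.9486) = 0.0000. V = [p*·0.0000 + (1−p*)·0.0000]/1.05 = 0.0000. B = V − Δ·S = 0.0000.
(1,0): S=151.0600. Δ = (V_up−V_dn)/(S_up−S_dn) = (2.0487−26.9726)/(161.6342−125.3798) = -0.6875. V = [p*·2.0487 + (1−p*)·26.9726]/1.05 = 3.9292. B = V − Δ·S = 107.7787.
(1,1): S=194.7400. Δ = (V_up−V_dn)/(S_up−S_dn) = (0.0000−2.0487)/(208.3718−161.6342) = -0.0438. V = [p*·0.0000 + (1−p*)·2.0487]/1.05 = 0.1626. B = V − Δ·S = 8.6988.
(0,0): S=182.0000. Δ = (V_up−V_dn)/(S_up−S_dn) = (0.1626−3.9292)/(194.7400−151.0600) = -0.0862. V = [p*·0.1626 + (1−p*)·3.9292]/1.05 = 0.4538. B = V − Δ·S = 16.1481.
Root portfolio cost Δ·182+B reproduces V0=0.4538.

(0,0): Delta=-0.0862 Bond=16.1481
(1,0): Delta=-0.6875 Bond=107.7787
(1,1): Delta=-0.0438 Bond=8.6988
(2,0): Delta=-1.0000 Bond=152.3524
(2,1): Delta=-0.6654 Bond=109.6054
(2,2): Delta=0.0000 Bond=0.0000
V0=0.4538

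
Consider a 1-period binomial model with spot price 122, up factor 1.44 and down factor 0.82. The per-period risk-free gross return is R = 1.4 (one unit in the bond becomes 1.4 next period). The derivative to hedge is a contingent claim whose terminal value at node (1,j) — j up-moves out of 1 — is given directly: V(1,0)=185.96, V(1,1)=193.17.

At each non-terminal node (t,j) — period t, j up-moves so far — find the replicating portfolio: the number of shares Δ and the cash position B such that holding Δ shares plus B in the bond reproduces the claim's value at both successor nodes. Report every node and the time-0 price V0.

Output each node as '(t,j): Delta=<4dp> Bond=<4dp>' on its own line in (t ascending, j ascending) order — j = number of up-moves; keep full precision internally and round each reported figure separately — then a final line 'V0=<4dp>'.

(0,0): Delta=0.0953 Bond=126.0173
V0=137.6463

Since d<R<u, set p* = (R−d)/(u−d) = 0.9355; price each node as the discounted p*-expectation of its children.
At expiry t=1: V(1,0)=185.9600, V(1,1)=193.1700
  t=0,j=0: stock 122.0000 → up 175.6800 (V=193.1700), down 100.0400 (V=185.9600). Price 137.6463; hedge Δ=0.0953, bond B=126.0173.
The time-0 hedge costs 137.6463, which is the no-arbitrage price.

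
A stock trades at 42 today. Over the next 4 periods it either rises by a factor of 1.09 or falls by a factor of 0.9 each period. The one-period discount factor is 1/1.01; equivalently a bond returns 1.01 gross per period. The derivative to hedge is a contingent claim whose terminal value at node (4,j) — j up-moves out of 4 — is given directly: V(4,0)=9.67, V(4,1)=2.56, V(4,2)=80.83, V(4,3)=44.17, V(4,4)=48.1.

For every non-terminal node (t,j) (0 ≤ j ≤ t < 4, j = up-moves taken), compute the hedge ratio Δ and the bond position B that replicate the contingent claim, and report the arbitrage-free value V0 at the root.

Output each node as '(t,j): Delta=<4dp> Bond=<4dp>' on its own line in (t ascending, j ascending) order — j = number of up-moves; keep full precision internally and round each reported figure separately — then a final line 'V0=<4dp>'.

Since d<R<u, set p* = (R−d)/(u−d) = 0.5789; price each node as the discounted p*-expectation of its children.
Terminal values V(4,·): V(4,0)=9.6700, V(4,1)=2.5600, V(4,2)=80.8300, V(4,3)=44.1700, V(4,4)=48.1000
(3,0): S=30.6180. Δ = (V_up−V_dn)/(S_up−S_dn) = (2.5600−9.6700)/(33.3736−27.5562) = -1.2222. V = [p*·2.5600 + (1−p*)·9.6700]/1.01 = 5.4987. B = V − Δ·S = 42.9197.
(3,1): S=37.0818. Δ = (V_up−V_dn)/(S_up−S_dn) = (80.8300−2.5600)/(40.4192−33.3736) = 11.1092. V = [p*·80.8300 + (1−p*)·2.5600]/1.01 = 47.4002. B = V − Δ·S = -364.5472.
(3,2): S=44.9102. Δ = (V_up−V_dn)/(S_up−S_dn) = (44.1700−80.8300)/(48.9521−40.4192) = -4.2963. V = [p*·44.1700 + (1−p*)·80.8300]/1.01 = 59.0156. B = V − Δ·S = 251.9630.
(3,3): S=54.3912. Δ = (V_up−V_dn)/(S_up−S_dn) = (48.1000−44.1700)/(59.2864−48.9521) = 0.3803. V = [p*·48.1000 + (1−p*)·44.1700]/1.01 = 45.9854. B = V − Δ·S = 25.3012.
(2,0): S=34.0200. Δ = (V_up−V_dn)/(S_up−S_dn) = (47.4002−5.4987)/(37.0818−30.6180) = 6.4825. V = [p*·47.4002 + (1−p*)·5.4987]/1.01 = 29.4628. B = V − Δ·S = -191.0714.
(2,1): S=41.2020. Δ = (V_up−V_dn)/(S_up−S_dn) = (59.0156−47.4002)/(44.9102−37.0818) = 1.4838. V = [p*·59.0156 + (1−p*)·47.4002]/1.01 = 53.5890. B = V − Δ·S = -7.5448.
(2,2): S=49.9002. Δ = (V_up−V_dn)/(S_up−S_dn) = (45.9854−59.0156)/(54.3912−44.9102) = -1.3743. V = [p*·45.9854 + (1−p*)·59.0156]/1.01 = 50.9622. B = V − Δ·S = 119.5423.
(1,0): S=37.8000. Δ = (V_up−V_dn)/(S_up−S_dn) = (53.5890−29.4628)/(41.2020−34.0200) = 3.3593. V = [p*·53.5890 + (1−p*)·29.4628]/1.01 = 43.0006. B = V − Δ·S = -83.9794.
(1,1): S=45.7800. Δ = (V_up−V_dn)/(S_up−S_dn) = (50.9622−53.5890)/(49.9002−41.2020) = -0.3020. V = [p*·50.9622 + (1−p*)·53.5890]/1.01 = 51.5527. B = V − Δ·S = 65.3782.
(0,0): S=42.0000. Δ = (V_up−V_dn)/(S_up−S_dn) = (51.5527−43.0006)/(45.7800−37.8000) = 1.0717. V = [p*·51.5527 + (1−p*)·43.0006]/1.01 = 47.4771. B = V − Δ·S = 2.4661.
Self-financing check: at every node Δ·S+B equals the discounted successor values.

(0,0): Delta=1.0717 Bond=2.4661
(1,0): Delta=3.3593 Bond=-83.9794
(1,1): Delta=-0.3020 Bond=65.3782
(2,0): Delta=6.4825 Bond=-191.0714
(2,1): Delta=1.4838 Bond=-7.5448
(2,2): Delta=-1.3743 Bond=119.5423
(3,0): Delta=-1.2222 Bond=42.9197
(3,1): Delta=11.1092 Bond=-364.5472
(3,2): Delta=-4.2963 Bond=251.9630
(3,3): Delta=0.3803 Bond=25.3012
V0=47.4771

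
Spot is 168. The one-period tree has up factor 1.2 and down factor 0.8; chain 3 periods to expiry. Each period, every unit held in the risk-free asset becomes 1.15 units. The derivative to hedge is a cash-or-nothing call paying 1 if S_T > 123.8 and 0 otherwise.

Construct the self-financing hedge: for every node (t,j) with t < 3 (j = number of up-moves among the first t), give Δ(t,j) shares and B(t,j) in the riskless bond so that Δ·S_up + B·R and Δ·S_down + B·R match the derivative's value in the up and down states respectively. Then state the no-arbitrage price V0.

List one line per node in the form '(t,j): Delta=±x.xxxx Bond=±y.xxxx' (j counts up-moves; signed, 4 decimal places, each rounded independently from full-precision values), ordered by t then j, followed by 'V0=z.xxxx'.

Under the risk-neutral measure, an up-move has probability p* = (R−d)/(u−d) = 0.8750 and values discount at R = 1.15.
At expiry t=3: V(3,0)=0.0000, V(3,1)=1.0000, V(3,2)=1.0000, V(3,3)=1.0000
(2,0): S=107.5200. Δ = (V_up−V_dn)/(S_up−S_dn) = (1.0000−0.0000)/(129.0240−86.0160) = 0.0233. V = [p*·1.0000 + (1−p*)·0.0000]/1.15 = 0.7609. B = V − Δ·S = -1.7391.
(2,1): S=161.2800. Δ = (V_up−V_dn)/(S_up−S_dn) = (1.0000−1.0000)/(193.5360−129.0240) = 0.0000. V = [p*·1.0000 + (1−p*)·1.0000]/1.15 = 0.8696. B = V − Δ·S = 0.8696.
(2,2): S=241.9200. Δ = (V_up−V_dn)/(S_up−S_dn) = (1.0000−1.0000)/(290.3040−193.5360) = 0.0000. V = [p*·1.0000 + (1−p*)·1.0000]/1.15 = 0.8696. B = V − Δ·S = 0.8696.
(1,0): S=134.4000. Δ = (V_up−V_dn)/(S_up−S_dn) = (0.8696−0.7609)/(161.2800−107.5200) = 0.0020. V = [p*·0.8696 + (1−p*)·0.7609]/1.15 = 0.7443. B = V − Δ·S = 0.4726.
(1,1): S=201.6000. Δ = (V_up−V_dn)/(S_up−S_dn) = (0.8696−0.8696)/(241.9200−161.2800) = 0.0000. V = [p*·0.8696 + (1−p*)·0.8696]/1.15 = 0.7561. B = V − Δ·S = 0.7561.
(0,0): S=168.0000. Δ = (V_up−V_dn)/(S_up−S_dn) = (0.7561−0.7443)/(201.6000−134.4000) = 0.0002. V = [p*·0.7561 + (1−p*)·0.7443]/1.15 = 0.6562. B = V − Δ·S = 0.6267.
Each (Δ,B) replicates both successor values, so the strategy is self-financing and V0 is arbitrage-free.

(0,0): Delta=0.0002 Bond=0.6267
(1,0): Delta=0.0020 Bond=0.4726
(1,1): Delta=0.0000 Bond=0.7561
(2,0): Delta=0.0233 Bond=-1.7391
(2,1): Delta=0.0000 Bond=0.8696
(2,2): Delta=0.0000 Bond=0.8696
V0=0.6562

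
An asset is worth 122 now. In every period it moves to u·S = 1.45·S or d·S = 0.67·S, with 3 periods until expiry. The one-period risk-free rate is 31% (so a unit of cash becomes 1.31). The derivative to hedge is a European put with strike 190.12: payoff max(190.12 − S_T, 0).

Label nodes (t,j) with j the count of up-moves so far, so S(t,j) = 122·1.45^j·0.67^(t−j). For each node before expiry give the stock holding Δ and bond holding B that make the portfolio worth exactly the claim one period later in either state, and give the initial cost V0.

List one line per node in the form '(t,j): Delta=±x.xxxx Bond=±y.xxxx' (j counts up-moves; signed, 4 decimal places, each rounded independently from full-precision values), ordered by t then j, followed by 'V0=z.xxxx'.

(0,0): Delta=-0.2505 Bond=37.8003
(1,0): Delta=-1.0000 Bond=110.7861
(1,1): Delta=-0.1747 Bond=36.1161
(2,0): Delta=-1.0000 Bond=145.1298
(2,1): Delta=-1.0000 Bond=145.1298
(2,2): Delta=-0.0913 Bond=25.9145
V0=7.2446

Under the risk-neutral measure, an up-move has probability p* = (R−d)/(u−d) = 0.8205 and values discount at R = 1.31.
Terminal payoffs: V(3,0)=153.4269, V(3,1)=110.7096, V(3,2)=18.2617, V(3,3)=0.0000
(2,0): S=54.7658. Δ = (V_up−V_dn)/(S_up−S_dn) = (110.7096−153.4269)/(79.4104−36.6931) = -1.0000. V = [p*·110.7096 + (1−p*)·153.4269]/1.31 = 90.3640. B = V − Δ·S = 145.1298.
(2,1): S=118.5230. Δ = (V_up−V_dn)/(S_up−S_dn) = (18.2617−110.7096)/(171.8584−79.4104) = -1.0000. V = [p*·18.2617 + (1−p*)·110.7096]/1.31 = 26.6068. B = V − Δ·S = 145.1298.
(2,2): S=256.5050. Δ = (V_up−V_dn)/(S_up−S_dn) = (0.0000−18.2617)/(371.9322−171.8584) = -0.0913. V = [p*·0.0000 + (1−p*)·18.2617]/1.31 = 2.5021. B = V − Δ·S = 25.9145.
(1,0): S=81.7400. Δ = (V_up−V_dn)/(S_up−S_dn) = (26.6068−90.3640)/(118.5230−54.7658) = -1.0000. V = [p*·26.6068 + (1−p*)·90.3640]/1.31 = 29.0461. B = V − Δ·S = 110.7861.
(1,1): S=176.9000. Δ = (V_up−V_dn)/(S_up−S_dn) = (2.5021−26.6068)/(256.5050−118.5230) = -0.1747. V = [p*·2.5021 + (1−p*)·26.6068]/1.31 = 5.2126. B = V − Δ·S = 36.1161.
(0,0): S=122.0000. Δ = (V_up−V_dn)/(S_up−S_dn) = (5.2126−29.0461)/(176.9000−81.7400) = -0.2505. V = [p*·5.2126 + (1−p*)·29.0461]/1.31 = 7.2446. B = V − Δ·S = 37.8003.
Each (Δ,B) replicates both successor values, so the strategy is self-financing and V0 is arbitrage-free.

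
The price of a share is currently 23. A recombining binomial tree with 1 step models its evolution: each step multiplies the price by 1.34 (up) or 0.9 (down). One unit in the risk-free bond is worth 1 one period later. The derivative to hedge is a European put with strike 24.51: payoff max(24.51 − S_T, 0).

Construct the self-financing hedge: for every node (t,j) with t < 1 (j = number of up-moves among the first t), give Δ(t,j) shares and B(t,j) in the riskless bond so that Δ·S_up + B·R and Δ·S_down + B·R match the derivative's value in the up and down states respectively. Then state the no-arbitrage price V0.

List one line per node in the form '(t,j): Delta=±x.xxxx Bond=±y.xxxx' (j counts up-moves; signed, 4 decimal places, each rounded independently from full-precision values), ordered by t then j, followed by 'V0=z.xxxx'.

(0,0): Delta=-0.3765 Bond=11.6032
V0=2.9441

No-arbitrage ⇒ martingale measure with p* = (R−d)/(u−d) = 0.2273.
Terminal payoffs: V(1,0)=3.8100, V(1,1)=0.0000
Node (0,0) S=23.0000: V=(p*·0.0000+(1−p*)·3.8100)/1=2.9441; Δ=(0.0000−3.8100)/(30.8200−20.7000)=-0.3765; B=V−Δ·S=11.6032
Check: Δ(0,0)·S0 + B(0,0) = 2.9441 = V0.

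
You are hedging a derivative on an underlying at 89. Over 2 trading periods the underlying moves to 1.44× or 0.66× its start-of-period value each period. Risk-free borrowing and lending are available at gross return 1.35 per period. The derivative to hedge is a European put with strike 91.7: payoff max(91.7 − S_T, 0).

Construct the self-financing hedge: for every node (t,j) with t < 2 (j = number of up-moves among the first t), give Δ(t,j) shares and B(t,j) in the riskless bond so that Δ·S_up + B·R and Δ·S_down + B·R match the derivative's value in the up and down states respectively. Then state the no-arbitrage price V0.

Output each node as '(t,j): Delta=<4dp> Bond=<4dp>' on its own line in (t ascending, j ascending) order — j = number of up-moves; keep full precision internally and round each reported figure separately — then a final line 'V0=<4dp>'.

(0,0): Delta=-0.1236 Bond=12.1808
(1,0): Delta=-1.0000 Bond=67.9259
(1,1): Delta=-0.0712 Bond=9.7291
V0=1.1836

Since d<R<u, set p* = (R−d)/(u−d) = 0.8846; price each node as the discounted p*-expectation of its children.
Payoff layer (t=2): V(2,0)=52.9316, V(2,1)=7.1144, V(2,2)=0.0000
Node (1,0) S=58.7400: V=(p*·7.1144+(1−p*)·52.9316)/1.35=9.1859; Δ=(7.1144−52.9316)/(84.5856−38.7684)=-1.0000; B=V−Δ·S=67.9259
Node (1,1) S=128.1600: V=(p*·0.0000+(1−p*)·7.1144)/1.35=0.6081; Δ=(0.0000−7.1144)/(184.5504−84.5856)=-0.0712; B=V−Δ·S=9.7291
Node (0,0) S=89.0000: V=(p*·0.6081+(1−p*)·9.1859)/1.35=1.1836; Δ=(0.6081−9.1859)/(128.1600−58.7400)=-0.1236; B=V−Δ·S=12.1808
The time-0 hedge costs 1.1836, which is the no-arbitrage price.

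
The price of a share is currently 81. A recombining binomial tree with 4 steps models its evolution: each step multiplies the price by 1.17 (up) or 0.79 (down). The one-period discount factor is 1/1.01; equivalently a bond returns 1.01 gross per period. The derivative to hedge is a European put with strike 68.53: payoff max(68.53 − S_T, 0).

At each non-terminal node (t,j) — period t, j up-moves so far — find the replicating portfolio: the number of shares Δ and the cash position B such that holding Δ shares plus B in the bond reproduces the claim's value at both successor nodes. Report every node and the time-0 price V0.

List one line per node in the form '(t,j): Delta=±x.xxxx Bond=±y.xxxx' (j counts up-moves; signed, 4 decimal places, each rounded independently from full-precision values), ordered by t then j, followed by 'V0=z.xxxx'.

(0,0): Delta=-0.2474 Bond=24.7814
(1,0): Delta=-0.5370 Bond=43.5603
(1,1): Delta=-0.1052 Bond=11.5521
(2,0): Delta=-0.9800 Bond=66.3883
(2,1): Delta=-0.3195 Bond=27.7106
(2,2): Delta=0.0000 Bond=0.0000
(3,0): Delta=-1.0000 Bond=67.8515
(3,1): Delta=-0.9702 Bond=66.4708
(3,2): Delta=0.0000 Bond=0.0000
(3,3): Delta=0.0000 Bond=0.0000
V0=4.7391

The replicating-portfolio and risk-neutral prices coincide; use p* = (1.01−0.79)/(1.17−0.79) = 0.5789 for the latter.
Payoff layer (t=4): V(4,0)=36.9804, V(4,1)=21.8047, V(4,2)=0.0000, V(4,3)=0.0000, V(4,4)=0.0000
(3,0): S=39.9362. Δ = (V_up−V_dn)/(S_up−S_dn) = (21.8047−36.9804)/(46.7253−31.5496) = -1.0000. V = [p*·21.8047 + (1−p*)·36.9804]/1.01 = 27.9153. B = V − Δ·S = 67.8515.
(3,1): S=59.1460. Δ = (V_up−V_dn)/(S_up−S_dn) = (0.0000−21.8047)/(69.2008−46.7253) = -0.9702. V = [p*·0.0000 + (1−p*)·21.8047]/1.01 = 9.0900. B = V − Δ·S = 66.4708.
(3,2): S=87.5959. Δ = (V_up−V_dn)/(S_up−S_dn) = (0.0000−0.0000)/(102.4872−69.2008) = 0.0000. V = [p*·0.0000 + (1−p*)·0.0000]/1.01 = 0.0000. B = V − Δ·S = 0.0000.
(3,3): S=129.7307. Δ = (V_up−V_dn)/(S_up−S_dn) = (0.0000−0.0000)/(151.7849−102.4872) = 0.0000. V = [p*·0.0000 + (1−p*)·0.0000]/1.01 = 0.0000. B = V − Δ·S = 0.0000.
(2,0): S=50.5521. Δ = (V_up−V_dn)/(S_up−S_dn) = (9.0900−27.9153)/(59.1460−39.9362) = -0.9800. V = [p*·9.0900 + (1−p*)·27.9153]/1.01 = 16.8480. B = V − Δ·S = 66.3883.
(2,1): S=74.8683. Δ = (V_up−V_dn)/(S_up−S_dn) = (0.0000−9.0900)/(87.5959−59.1460) = -0.3195. V = [p*·0.0000 + (1−p*)·9.0900]/1.01 = 3.7895. B = V − Δ·S = 27.7106.
(2,2): S=110.8809. Δ = (V_up−V_dn)/(S_up−S_dn) = (0.0000−0.0000)/(129.7307−87.5959) = 0.0000. V = [p*·0.0000 + (1−p*)·0.0000]/1.01 = 0.0000. B = V − Δ·S = 0.0000.
(1,0): S=63.9900. Δ = (V_up−V_dn)/(S_up−S_dn) = (3.7895−16.8480)/(74.8683−50.5521) = -0.5370. V = [p*·3.7895 + (1−p*)·16.8480]/1.01 = 9.1958. B = V − Δ·S = 43.5603.
(1,1): S=94.7700. Δ = (V_up−V_dn)/(S_up−S_dn) = (0.0000−3.7895)/(110.8809−74.8683) = -0.1052. V = [p*·0.0000 + (1−p*)·3.7895]/1.01 = 1.5798. B = V − Δ·S = 11.5521.
(0,0): S=81.0000. Δ = (V_up−V_dn)/(S_up−S_dn) = (1.5798−9.1958)/(94.7700−63.9900) = -0.2474. V = [p*·1.5798 + (1−p*)·9.1958]/1.01 = 4.7391. B = V − Δ·S = 24.7814.
The time-0 hedge costs 4.7391, which is the no-arbitrage price.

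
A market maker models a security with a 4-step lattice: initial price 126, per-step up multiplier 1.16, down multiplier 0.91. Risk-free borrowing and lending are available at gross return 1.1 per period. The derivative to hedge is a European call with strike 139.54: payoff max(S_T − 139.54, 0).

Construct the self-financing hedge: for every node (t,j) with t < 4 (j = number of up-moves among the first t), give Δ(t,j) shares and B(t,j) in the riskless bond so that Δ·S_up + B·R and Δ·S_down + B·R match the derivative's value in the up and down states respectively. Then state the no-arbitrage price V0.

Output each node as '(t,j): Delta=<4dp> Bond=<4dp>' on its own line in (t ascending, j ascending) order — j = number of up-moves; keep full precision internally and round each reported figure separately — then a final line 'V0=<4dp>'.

Under the risk-neutral measure, an up-move has probability p* = (R−d)/(u−d) = 0.7600 and values discount at R = 1.1.
Terminal values V(4,·): V(4,0)=0.0000, V(4,1)=0.0000, V(4,2)=0.8607, V(4,3)=39.4323, V(4,4)=88.6006
Node (3,0) S=94.9499: V=(p*·0.0000+(1−p*)·0.0000)/1.1=0.0000; Δ=(0.0000−0.0000)/(110.1419−86.4045)=0.0000; B=V−Δ·S=0.0000
Node (3,1) S=121.0351: V=(p*·0.8607+(1−p*)·0.0000)/1.1=0.5947; Δ=(0.8607−0.0000)/(140.4007−110.1419)=0.0284; B=V−Δ·S=-2.8482
Node (3,2) S=154.2865: V=(p*·39.4323+(1−p*)·0.8607)/1.1=27.4320; Δ=(39.4323−0.8607)/(178.9723−140.4007)=1.0000; B=V−Δ·S=-126.8545
Node (3,3) S=196.6729: V=(p*·88.6006+(1−p*)·39.4323)/1.1=69.8184; Δ=(88.6006−39.4323)/(228.1406−178.9723)=1.0000; B=V−Δ·S=-126.8545
Node (2,0) S=104.3406: V=(p*·0.5947+(1−p*)·0.0000)/1.1=0.4109; Δ=(0.5947−0.0000)/(121.0351−94.9499)=0.0228; B=V−Δ·S=-1.9678
Node (2,1) S=133.0056: V=(p*·27.4320+(1−p*)·0.5947)/1.1=19.0827; Δ=(27.4320−0.5947)/(154.2865−121.0351)=0.8071; B=V−Δ·S=-88.2664
Node (2,2) S=169.5456: V=(p*·69.8184+(1−p*)·27.4320)/1.1=54.2233; Δ=(69.8184−27.4320)/(196.6729−154.2865)=1.0000; B=V−Δ·S=-115.3223
Node (1,0) S=114.6600: V=(p*·19.0827+(1−p*)·0.4109)/1.1=13.2741; Δ=(19.0827−0.4109)/(133.0056−104.3406)=0.6514; B=V−Δ·S=-61.4134
Node (1,1) S=146.1600: V=(p*·54.2233+(1−p*)·19.0827)/1.1=41.6269; Δ=(54.2233−19.0827)/(169.5456−133.0056)=0.9617; B=V−Δ·S=-98.9354
Node (0,0) S=126.0000: V=(p*·41.6269+(1−p*)·13.2741)/1.1=31.6565; Δ=(41.6269−13.2741)/(146.1600−114.6600)=0.9001; B=V−Δ·S=-81.7546
Check: Δ(0,0)·S0 + B(0,0) = 31.6565 = V0.

(0,0): Delta=0.9001 Bond=-81.7546
(1,0): Delta=0.6514 Bond=-61.4134
(1,1): Delta=0.9617 Bond=-98.9354
(2,0): Delta=0.0228 Bond=-1.9678
(2,1): Delta=0.8071 Bond=-88.2664
(2,2): Delta=1.0000 Bond=-115.3223
(3,0): Delta=0.0000 Bond=0.0000
(3,1): Delta=0.0284 Bond=-2.8482
(3,2): Delta=1.0000 Bond=-126.8545
(3,3): Delta=1.0000 Bond=-126.8545
V0=31.6565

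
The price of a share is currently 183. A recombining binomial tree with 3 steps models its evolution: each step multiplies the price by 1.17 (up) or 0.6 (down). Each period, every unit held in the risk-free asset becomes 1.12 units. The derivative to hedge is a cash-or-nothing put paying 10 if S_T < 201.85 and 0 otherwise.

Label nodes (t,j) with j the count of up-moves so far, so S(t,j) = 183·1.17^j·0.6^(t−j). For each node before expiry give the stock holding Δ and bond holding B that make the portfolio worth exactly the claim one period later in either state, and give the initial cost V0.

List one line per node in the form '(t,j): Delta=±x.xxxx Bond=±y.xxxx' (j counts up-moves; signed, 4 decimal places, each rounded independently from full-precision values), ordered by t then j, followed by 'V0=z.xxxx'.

No-arbitrage ⇒ martingale measure with p* = (R−d)/(u−d) = 0.9123.
Terminal values V(3,·): V(3,0)=10.0000, V(3,1)=10.0000, V(3,2)=10.0000, V(3,3)=0.0000
(2,0): S=65.8800. Δ = (V_up−V_dn)/(S_up−S_dn) = (10.0000−10.0000)/(77.0796−39.5280) = 0.0000. V = [p*·10.0000 + (1−p*)·10.0000]/1.12 = 8.9286. B = V − Δ·S = 8.9286.
(2,1): S=128.4660. Δ = (V_up−V_dn)/(S_up−S_dn) = (10.0000−10.0000)/(150.3052−77.0796) = 0.0000. V = [p*·10.0000 + (1−p*)·10.0000]/1.12 = 8.9286. B = V − Δ·S = 8.9286.
(2,2): S=250.5087. Δ = (V_up−V_dn)/(S_up−S_dn) = (0.0000−10.0000)/(293.0952−150.3052) = -0.0700. V = [p*·0.0000 + (1−p*)·10.0000]/1.12 = 0.7832. B = V − Δ·S = 18.3271.
(1,0): S=109.8000. Δ = (V_up−V_dn)/(S_up−S_dn) = (8.9286−8.9286)/(128.4660−65.8800) = 0.0000. V = [p*·8.9286 + (1−p*)·8.9286]/1.12 = 7.9719. B = V − Δ·S = 7.9719.
(1,1): S=214.1100. Δ = (V_up−V_dn)/(S_up−S_dn) = (0.7832−8.9286)/(250.5087−128.4660) = -0.0667. V = [p*·0.7832 + (1−p*)·8.9286]/1.12 = 1.3372. B = V − Δ·S = 15.6274.
(0,0): S=183.0000. Δ = (V_up−V_dn)/(S_up−S_dn) = (1.3372−7.9719)/(214.1100−109.8000) = -0.0636. V = [p*·1.3372 + (1−p*)·7.9719]/1.12 = 1.7136. B = V − Δ·S = 13.3534.
Check: Δ(0,0)·S0 + B(0,0) = 1.7136 = V0.

(0,0): Delta=-0.0636 Bond=13.3534
(1,0): Delta=0.0000 Bond=7.9719
(1,1): Delta=-0.0667 Bond=15.6274
(2,0): Delta=0.0000 Bond=8.9286
(2,1): Delta=0.0000 Bond=8.9286
(2,2): Delta=-0.0700 Bond=18.3271
V0=1.7136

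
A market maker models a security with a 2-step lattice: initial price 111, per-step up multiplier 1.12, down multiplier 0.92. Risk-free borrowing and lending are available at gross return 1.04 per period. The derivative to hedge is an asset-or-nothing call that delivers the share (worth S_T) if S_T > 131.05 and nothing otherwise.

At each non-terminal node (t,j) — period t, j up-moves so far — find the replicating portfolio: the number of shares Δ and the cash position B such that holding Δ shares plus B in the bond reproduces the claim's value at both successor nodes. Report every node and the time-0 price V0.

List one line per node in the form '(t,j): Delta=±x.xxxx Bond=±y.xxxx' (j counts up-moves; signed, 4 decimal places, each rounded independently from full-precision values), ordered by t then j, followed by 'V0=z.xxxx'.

(0,0): Delta=3.6185 Bond=-355.3051
(1,0): Delta=0.0000 Bond=0.0000
(1,1): Delta=5.6000 Bond=-615.8622
V0=46.3441

Under the risk-neutral measure, an up-move has probability p* = (R−d)/(u−d) = 0.6000 and values discount at R = 1.04.
At expiry t=2: V(2,0)=0.0000, V(2,1)=0.0000, V(2,2)=139.2384
(1,0): S=102.1200. Δ = (V_up−V_dn)/(S_up−S_dn) = (0.0000−0.0000)/(114.3744−93.9504) = 0.0000. V = [p*·0.0000 + (1−p*)·0.0000]/1.04 = 0.0000. B = V − Δ·S = 0.0000.
(1,1): S=124.3200. Δ = (V_up−V_dn)/(S_up−S_dn) = (139.2384−0.0000)/(139.2384−114.3744) = 5.6000. V = [p*·139.2384 + (1−p*)·0.0000]/1.04 = 80.3298. B = V − Δ·S = -615.8622.
(0,0): S=111.0000. Δ = (V_up−V_dn)/(S_up−S_dn) = (80.3298−0.0000)/(124.3200−102.1200) = 3.6185. V = [p*·80.3298 + (1−p*)·0.0000]/1.04 = 46.3441. B = V − Δ·S = -355.3051.
Check: Δ(0,0)·S0 + B(0,0) = 46.3441 = V0.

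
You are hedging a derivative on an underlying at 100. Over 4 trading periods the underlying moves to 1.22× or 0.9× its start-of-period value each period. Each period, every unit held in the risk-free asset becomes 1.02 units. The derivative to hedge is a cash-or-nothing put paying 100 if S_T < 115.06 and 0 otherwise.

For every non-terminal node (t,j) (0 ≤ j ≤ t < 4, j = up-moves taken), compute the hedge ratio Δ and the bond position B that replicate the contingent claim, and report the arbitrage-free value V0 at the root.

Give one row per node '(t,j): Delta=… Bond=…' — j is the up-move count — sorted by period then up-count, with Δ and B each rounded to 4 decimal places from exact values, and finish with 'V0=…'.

No-arbitrage ⇒ martingale measure with p* = (R−d)/(u−d) = 0.3750.
Terminal values V(4,·): V(4,0)=100.0000, V(4,1)=100.0000, V(4,2)=0.0000, V(4,3)=0.0000, V(4,4)=0.0000
Node (3,0) S=72.9000: V=(p*·100.0000+(1−p*)·100.0000)/1.02=98.0392; Δ=(100.0000−100.0000)/(88.9380−65.6100)=0.0000; B=V−Δ·S=98.0392
Node (3,1) S=98.8200: V=(p*·0.0000+(1−p*)·100.0000)/1.02=61.2745; Δ=(0.0000−100.0000)/(120.5604−88.9380)=-3.1623; B=V−Δ·S=373.7745
Node (3,2) S=133.9560: V=(p*·0.0000+(1−p*)·0.0000)/1.02=0.0000; Δ=(0.0000−0.0000)/(163.4263−120.5604)=0.0000; B=V−Δ·S=0.0000
Node (3,3) S=181.5848: V=(p*·0.0000+(1−p*)·0.0000)/1.02=0.0000; Δ=(0.0000−0.0000)/(221.5335−163.4263)=0.0000; B=V−Δ·S=0.0000
Node (2,0) S=81.0000: V=(p*·61.2745+(1−p*)·98.0392)/1.02=82.6004; Δ=(61.2745−98.0392)/(98.8200−72.9000)=-1.4184; B=V−Δ·S=197.4901
Node (2,1) S=109.8000: V=(p*·0.0000+(1−p*)·61.2745)/1.02=37.5457; Δ=(0.0000−61.2745)/(133.9560−98.8200)=-1.7439; B=V−Δ·S=229.0285
Node (2,2) S=148.8400: V=(p*·0.0000+(1−p*)·0.0000)/1.02=0.0000; Δ=(0.0000−0.0000)/(181.5848−133.9560)=0.0000; B=V−Δ·S=0.0000
Node (1,0) S=90.0000: V=(p*·37.5457+(1−p*)·82.6004)/1.02=64.4166; Δ=(37.5457−82.6004)/(109.8000−81.0000)=-1.5644; B=V−Δ·S=205.2128
Node (1,1) S=122.0000: V=(p*·0.0000+(1−p*)·37.5457)/1.02=23.0059; Δ=(0.0000−37.5457)/(148.8400−109.8000)=-0.9617; B=V−Δ·S=140.3361
Node (0,0) S=100.0000: V=(p*·23.0059+(1−p*)·64.4166)/1.02=47.9290; Δ=(23.0059−64.4166)/(122.0000−90.0000)=-1.2941; B=V−Δ·S=177.3373
Self-financing check: at every node Δ·S+B equals the discounted successor values.

(0,0): Delta=-1.2941 Bond=177.3373
(1,0): Delta=-1.5644 Bond=205.2128
(1,1): Delta=-0.9617 Bond=140.3361
(2,0): Delta=-1.4184 Bond=197.4901
(2,1): Delta=-1.7439 Bond=229.0285
(2,2): Delta=0.0000 Bond=0.0000
(3,0): Delta=0.0000 Bond=98.0392
(3,1): Delta=-3.1623 Bond=373.7745
(3,2): Delta=0.0000 Bond=0.0000
(3,3): Delta=0.0000 Bond=0.0000
V0=47.9290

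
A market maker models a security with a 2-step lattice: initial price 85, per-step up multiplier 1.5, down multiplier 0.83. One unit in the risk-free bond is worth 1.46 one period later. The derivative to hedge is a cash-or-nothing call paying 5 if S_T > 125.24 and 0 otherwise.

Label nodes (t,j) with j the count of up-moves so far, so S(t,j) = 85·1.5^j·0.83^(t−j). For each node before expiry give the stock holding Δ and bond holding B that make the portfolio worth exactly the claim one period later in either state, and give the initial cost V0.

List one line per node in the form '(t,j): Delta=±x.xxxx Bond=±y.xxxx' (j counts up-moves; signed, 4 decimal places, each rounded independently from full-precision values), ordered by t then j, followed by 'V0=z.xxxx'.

The replicating-portfolio and risk-neutral prices coincide; use p* = (1.46−0.83)/(1.5−0.83) = 0.9403 for the latter.
At expiry t=2: V(2,0)=0.0000, V(2,1)=0.0000, V(2,2)=5.0000
  t=1,j=0: stock 70.5500 → up 105.8250 (V=0.0000), down 58.5565 (V=0.0000). Price 0.0000; hedge Δ=0.0000, bond B=0.0000.
  t=1,j=1: stock 127.5000 → up 191.2500 (V=5.0000), down 105.8250 (V=0.0000). Price 3.2202; hedge Δ=0.0585, bond B=-4.2425.
  t=0,j=0: stock 85.0000 → up 127.5000 (V=3.2202), down 70.5500 (V=0.0000). Price 2.0739; hedge Δ=0.0565, bond B=-2.7323.
Check: Δ(0,0)·S0 + B(0,0) = 2.0739 = V0.

(0,0): Delta=0.0565 Bond=-2.7323
(1,0): Delta=0.0000 Bond=0.0000
(1,1): Delta=0.0585 Bond=-4.2425
V0=2.0739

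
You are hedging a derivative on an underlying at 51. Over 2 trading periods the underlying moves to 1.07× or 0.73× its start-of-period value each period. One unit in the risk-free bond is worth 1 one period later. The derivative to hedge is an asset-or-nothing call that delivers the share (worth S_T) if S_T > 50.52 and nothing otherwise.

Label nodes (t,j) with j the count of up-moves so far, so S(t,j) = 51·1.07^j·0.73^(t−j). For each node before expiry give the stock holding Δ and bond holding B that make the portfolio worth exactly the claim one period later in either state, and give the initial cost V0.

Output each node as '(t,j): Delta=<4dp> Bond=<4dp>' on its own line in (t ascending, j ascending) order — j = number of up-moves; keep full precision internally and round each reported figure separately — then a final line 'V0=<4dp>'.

The replicating-portfolio and risk-neutral prices coincide; use p* = (1−0.73)/(1.07−0.73) = 0.7941 for the latter.
Terminal payoffs: V(2,0)=0.0000, V(2,1)=0.0000, V(2,2)=58.3899
  t=1,j=0: stock 37.2300 → up 39.8361 (V=0.0000), down 27.1779 (V=0.0000). Price 0.0000; hedge Δ=0.0000, bond B=0.0000.
  t=1,j=1: stock 54.5700 → up 58.3899 (V=58.3899), down 39.8361 (V=0.0000). Price 46.3684; hedge Δ=3.1471, bond B=-125.3665.
  t=0,j=0: stock 51.0000 → up 54.5700 (V=46.3684), down 37.2300 (V=0.0000). Price 36.8220; hedge Δ=2.6741, bond B=-99.5558.
Each (Δ,B) replicates both successor values, so the strategy is self-financing and V0 is arbitrage-free.

(0,0): Delta=2.6741 Bond=-99.5558
(1,0): Delta=0.0000 Bond=0.0000
(1,1): Delta=3.1471 Bond=-125.3665
V0=36.8220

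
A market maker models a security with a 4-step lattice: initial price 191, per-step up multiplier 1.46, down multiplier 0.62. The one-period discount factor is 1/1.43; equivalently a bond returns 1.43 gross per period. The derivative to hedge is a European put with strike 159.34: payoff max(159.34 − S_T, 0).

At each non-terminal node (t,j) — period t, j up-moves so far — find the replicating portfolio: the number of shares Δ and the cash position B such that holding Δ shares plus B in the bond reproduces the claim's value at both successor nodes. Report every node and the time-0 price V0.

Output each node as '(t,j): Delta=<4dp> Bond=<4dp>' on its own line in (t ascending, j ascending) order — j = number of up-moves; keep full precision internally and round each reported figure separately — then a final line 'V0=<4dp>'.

(0,0): Delta=-0.0013 Bond=0.2598
(1,0): Delta=-0.0437 Bond=5.3906
(1,1): Delta=-0.0006 Bond=0.1857
(2,0): Delta=-1.0000 Bond=77.9207
(2,1): Delta=-0.0287 Bond=5.1082
(2,2): Delta=-0.0002 Bond=0.0861
(3,0): Delta=-1.0000 Bond=111.4266
(3,1): Delta=-1.0000 Bond=111.4266
(3,2): Delta=-0.0134 Bond=3.4483
(3,3): Delta=0.0000 Bond=0.0000
V0=0.0088

The replicating-portfolio and risk-neutral prices coincide; use p* = (1.43−0.62)/(1.46−0.62) = 0.9643 for the latter.
Terminal payoffs: V(4,0)=131.1172, V(4,1)=92.8799, V(4,2)=2.8371, V(4,3)=0.0000, V(4,4)=0.0000
Node (3,0) S=45.5206: V=(p*·92.8799+(1−p*)·131.1172)/1.43=65.9059; Δ=(92.8799−131.1172)/(66.4601−28.2228)=-1.0000; B=V−Δ·S=111.4266
Node (3,1) S=107.1938: V=(p*·2.8371+(1−p*)·92.8799)/1.43=4.2328; Δ=(2.8371−92.8799)/(156.5029−66.4601)=-1.0000; B=V−Δ·S=111.4266
Node (3,2) S=252.4241: V=(p*·0.0000+(1−p*)·2.8371)/1.43=0.0709; Δ=(0.0000−2.8371)/(368.5391−156.5029)=-0.0134; B=V−Δ·S=3.4483
Node (3,3) S=594.4180: V=(p*·0.0000+(1−p*)·0.0000)/1.43=0.0000; Δ=(0.0000−0.0000)/(867.8502−368.5391)=0.0000; B=V−Δ·S=0.0000
Node (2,0) S=73.4204: V=(p*·4.2328+(1−p*)·65.9059)/1.43=4.5003; Δ=(4.2328−65.9059)/(107.1938−45.5206)=-1.0000; B=V−Δ·S=77.9207
Node (2,1) S=172.8932: V=(p*·0.0709+(1−p*)·4.2328)/1.43=0.1535; Δ=(0.0709−4.2328)/(252.4241−107.1938)=-0.0287; B=V−Δ·S=5.1082
Node (2,2) S=407.1356: V=(p*·0.0000+(1−p*)·0.0709)/1.43=0.0018; Δ=(0.0000−0.0709)/(594.4180−252.4241)=-0.0002; B=V−Δ·S=0.0861
Node (1,0) S=118.4200: V=(p*·0.1535+(1−p*)·4.5003)/1.43=0.2159; Δ=(0.1535−4.5003)/(172.8932−73.4204)=-0.0437; B=V−Δ·S=5.3906
Node (1,1) S=278.8600: V=(p*·0.0018+(1−p*)·0.1535)/1.43=0.0050; Δ=(0.0018−0.1535)/(407.1356−172.8932)=-0.0006; B=V−Δ·S=0.1857
Node (0,0) S=191.0000: V=(p*·0.0050+(1−p*)·0.2159)/1.43=0.0088; Δ=(0.0050−0.2159)/(278.8600−118.4200)=-0.0013; B=V−Δ·S=0.2598
Self-financing check: at every node Δ·S+B equals the discounted successor values.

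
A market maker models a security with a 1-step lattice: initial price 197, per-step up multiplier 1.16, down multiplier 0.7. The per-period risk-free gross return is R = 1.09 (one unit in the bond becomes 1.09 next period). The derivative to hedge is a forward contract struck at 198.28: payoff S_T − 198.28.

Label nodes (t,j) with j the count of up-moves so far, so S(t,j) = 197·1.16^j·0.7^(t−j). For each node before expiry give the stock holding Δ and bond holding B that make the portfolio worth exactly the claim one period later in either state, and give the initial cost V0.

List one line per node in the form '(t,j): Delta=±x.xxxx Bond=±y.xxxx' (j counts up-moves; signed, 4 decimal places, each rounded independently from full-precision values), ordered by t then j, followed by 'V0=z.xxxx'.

Under the risk-neutral measure, an up-move has probability p* = (R−d)/(u−d) = 0.8478 and values discount at R = 1.09.
Terminal values V(1,·): V(1,0)=-60.3800, V(1,1)=30.2400
  t=0,j=0: stock 197.0000 → up 228.5200 (V=30.2400), down 137.9000 (V=-60.3800). Price 15.0917; hedge Δ=1.0000, bond B=-181.9083.
Check: Δ(0,0)·S0 + B(0,0) = 15.0917 = V0.

(0,0): Delta=1.0000 Bond=-181.9083
V0=15.0917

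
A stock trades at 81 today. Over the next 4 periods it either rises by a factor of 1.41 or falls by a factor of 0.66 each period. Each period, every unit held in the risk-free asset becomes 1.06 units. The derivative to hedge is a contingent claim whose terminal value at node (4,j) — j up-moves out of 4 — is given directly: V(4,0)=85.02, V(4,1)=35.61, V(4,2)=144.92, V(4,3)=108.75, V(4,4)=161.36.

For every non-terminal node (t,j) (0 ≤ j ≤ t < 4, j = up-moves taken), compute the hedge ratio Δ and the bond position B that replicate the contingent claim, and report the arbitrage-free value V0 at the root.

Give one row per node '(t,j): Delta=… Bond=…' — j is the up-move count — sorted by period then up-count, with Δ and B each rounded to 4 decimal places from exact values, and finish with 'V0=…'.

(0,0): Delta=0.3682 Bond=56.8800
(1,0): Delta=0.7406 Bond=40.3884
(1,1): Delta=0.2158 Bond=77.7092
(2,0): Delta=1.2563 Bond=24.6139
(2,1): Delta=0.5293 Bond=58.7349
(2,2): Delta=0.0873 Bond=103.0540
(3,0): Delta=-2.8290 Bond=121.2272
(3,1): Delta=2.9296 Bond=-57.1536
(3,2): Delta=-0.4538 Bond=166.7449
(3,3): Delta=0.3089 Bond=58.9181
V0=86.7082

No-arbitrage ⇒ martingale measure with p* = (R−d)/(u−d) = 0.5333.
Terminal values V(4,·): V(4,0)=85.0200, V(4,1)=35.6100, V(4,2)=144.9200, V(4,3)=108.7500, V(4,4)=161.3600
  t=3,j=0: stock 23.2872 → up 32.8349 (V=35.6100), down 15.3695 (V=85.0200). Price 55.3472; hedge Δ=-2.8290, bond B=121.2272.
  t=3,j=1: stock 49.7499 → up 70.1473 (V=144.9200), down 32.8349 (V=35.6100). Price 88.5931; hedge Δ=2.9296, bond B=-57.1536.
  t=3,j=2: stock 106.2838 → up 149.8602 (V=108.7500), down 70.1473 (V=144.9200). Price 118.5182; hedge Δ=-0.4538, bond B=166.7449.
  t=3,j=3: stock 227.0609 → up 320.1559 (V=161.3600), down 149.8602 (V=108.7500). Price 129.0648; hedge Δ=0.3089, bond B=58.9181.
  t=2,j=0: stock 35.2836 → up 49.7499 (V=88.5931), down 23.2872 (V=55.3472). Price 68.9418; hedge Δ=1.2563, bond B=24.6139.
  t=2,j=1: stock 75.3786 → up 106.2838 (V=118.5182), down 49.7499 (V=88.5931). Price 98.6351; hedge Δ=0.5293, bond B=58.7349.
  t=2,j=2: stock 161.0361 → up 227.0609 (V=129.0648), down 106.2838 (V=118.5182). Price 117.1161; hedge Δ=0.0873, bond B=103.0540.
  t=1,j=0: stock 53.4600 → up 75.3786 (V=98.6351), down 35.2836 (V=68.9418). Price 79.9794; hedge Δ=0.7406, bond B=40.3884.
  t=1,j=1: stock 114.2100 → up 161.0361 (V=117.1161), down 75.3786 (V=98.6351). Price 102.3506; hedge Δ=0.2158, bond B=77.7092.
  t=0,j=0: stock 81.0000 → up 114.2100 (V=102.3506), down 53.4600 (V=79.9794). Price 86.7082; hedge Δ=0.3682, bond B=56.8800.
Root portfolio cost Δ·81+B reproduces V0=86.7082.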